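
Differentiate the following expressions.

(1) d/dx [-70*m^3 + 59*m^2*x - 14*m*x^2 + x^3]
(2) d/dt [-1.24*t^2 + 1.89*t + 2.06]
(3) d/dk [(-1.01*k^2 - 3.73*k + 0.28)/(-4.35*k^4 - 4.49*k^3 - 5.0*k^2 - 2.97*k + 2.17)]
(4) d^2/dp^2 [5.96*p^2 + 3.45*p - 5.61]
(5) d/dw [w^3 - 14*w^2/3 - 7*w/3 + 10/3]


(1) = 59*m^2 - 28*m*x + 3*x^2
(2) = 1.89 - 2.48*t
(3) = (-8.787*k^5 - 53.2114*k^4 - 28.6234*k^3 - 11.8787*k^2 - 1.5834*k - 7.2625)/(18.9225*k^8 + 39.063*k^7 + 63.6601*k^6 + 70.739*k^5 + 32.7916*k^4 + 10.2134*k^3 - 12.8791*k^2 - 12.8898*k + 4.7089)
(4) = 11.9200000000000
(5) = 3*w^2 - 28*w/3 - 7/3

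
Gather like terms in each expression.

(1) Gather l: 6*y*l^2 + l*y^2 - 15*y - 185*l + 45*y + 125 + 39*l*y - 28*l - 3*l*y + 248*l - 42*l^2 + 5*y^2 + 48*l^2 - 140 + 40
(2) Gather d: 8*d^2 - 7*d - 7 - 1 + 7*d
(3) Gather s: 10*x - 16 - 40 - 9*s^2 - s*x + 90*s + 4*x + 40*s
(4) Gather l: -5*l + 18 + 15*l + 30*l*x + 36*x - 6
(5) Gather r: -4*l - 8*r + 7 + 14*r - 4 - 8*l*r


(1) = l^2*(6*y + 6) + l*(y^2 + 36*y + 35) + 5*y^2 + 30*y + 25
(2) = 8*d^2 - 8
(3) = -9*s^2 + s*(130 - x) + 14*x - 56
(4) = l*(30*x + 10) + 36*x + 12
(5) = -4*l + r*(6 - 8*l) + 3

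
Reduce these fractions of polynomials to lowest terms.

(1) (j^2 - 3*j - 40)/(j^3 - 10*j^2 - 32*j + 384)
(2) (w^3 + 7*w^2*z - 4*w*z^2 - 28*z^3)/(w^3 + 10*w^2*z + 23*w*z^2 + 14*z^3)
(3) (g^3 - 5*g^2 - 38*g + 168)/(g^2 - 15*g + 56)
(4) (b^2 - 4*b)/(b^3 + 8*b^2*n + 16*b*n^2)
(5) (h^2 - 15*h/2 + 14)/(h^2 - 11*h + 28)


(1) = (j + 5)/(j^2 - 2*j - 48)
(2) = (w - 2*z)/(w + z)
(3) = (g^2 + 2*g - 24)/(g - 8)
(4) = (b - 4)/(b^2 + 8*b*n + 16*n^2)
(5) = (2*h - 7)/(2*h - 14)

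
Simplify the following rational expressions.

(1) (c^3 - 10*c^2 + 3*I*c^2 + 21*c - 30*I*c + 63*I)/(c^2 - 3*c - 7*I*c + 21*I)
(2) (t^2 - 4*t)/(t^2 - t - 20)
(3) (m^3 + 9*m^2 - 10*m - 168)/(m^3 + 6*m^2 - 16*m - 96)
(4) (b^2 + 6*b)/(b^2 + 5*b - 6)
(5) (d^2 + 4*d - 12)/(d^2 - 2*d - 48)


(1) = (c^2 + c*(-7 + 3*I) - 21*I)/(c - 7*I)
(2) = (t^2 - 4*t)/(t^2 - t - 20)
(3) = (m + 7)/(m + 4)
(4) = b/(b - 1)
(5) = (d - 2)/(d - 8)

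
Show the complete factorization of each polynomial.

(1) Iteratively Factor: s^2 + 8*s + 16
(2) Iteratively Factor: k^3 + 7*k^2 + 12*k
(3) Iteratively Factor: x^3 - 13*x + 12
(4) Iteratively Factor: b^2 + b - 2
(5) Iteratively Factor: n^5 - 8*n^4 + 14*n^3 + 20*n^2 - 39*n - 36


(1) = (s + 4)*(s + 4)
(2) = (k + 3)*(k^2 + 4*k) = (k + 3)*(k + 4)*(k)
(3) = (x + 4)*(x^2 - 4*x + 3) = (x - 3)*(x + 4)*(x - 1)
(4) = (b - 1)*(b + 2)
(5) = (n - 3)*(n^4 - 5*n^3 - n^2 + 17*n + 12) = (n - 3)*(n + 1)*(n^3 - 6*n^2 + 5*n + 12) = (n - 3)*(n + 1)^2*(n^2 - 7*n + 12) = (n - 3)^2*(n + 1)^2*(n - 4)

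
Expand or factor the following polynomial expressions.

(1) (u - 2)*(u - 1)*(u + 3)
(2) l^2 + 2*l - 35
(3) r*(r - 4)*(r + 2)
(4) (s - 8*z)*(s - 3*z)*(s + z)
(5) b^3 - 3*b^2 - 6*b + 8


(1) = u^3 - 7*u + 6
(2) = (l - 5)*(l + 7)
(3) = r^3 - 2*r^2 - 8*r
(4) = s^3 - 10*s^2*z + 13*s*z^2 + 24*z^3
(5) = (b - 4)*(b - 1)*(b + 2)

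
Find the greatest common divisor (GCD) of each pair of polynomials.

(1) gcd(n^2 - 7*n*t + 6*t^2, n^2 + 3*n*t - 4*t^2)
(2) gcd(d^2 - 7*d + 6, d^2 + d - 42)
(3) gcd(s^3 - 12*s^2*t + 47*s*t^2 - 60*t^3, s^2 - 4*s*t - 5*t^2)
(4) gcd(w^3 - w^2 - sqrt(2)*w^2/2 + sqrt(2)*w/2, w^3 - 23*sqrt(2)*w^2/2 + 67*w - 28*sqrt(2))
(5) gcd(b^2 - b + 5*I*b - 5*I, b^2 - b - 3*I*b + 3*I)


(1) = gcd((n - 6*t)*(n - t), (n - t)*(n + 4*t)) = -n + t
(2) = d - 6
(3) = s - 5*t
(4) = gcd(w*(w - 1)*(w - sqrt(2)/2), (w - 7*sqrt(2))*(w - 4*sqrt(2))*(w - sqrt(2)/2)) = w - sqrt(2)/2
(5) = gcd((b - 1)*(b + 5*I), (b - 1)*(b - 3*I)) = b - 1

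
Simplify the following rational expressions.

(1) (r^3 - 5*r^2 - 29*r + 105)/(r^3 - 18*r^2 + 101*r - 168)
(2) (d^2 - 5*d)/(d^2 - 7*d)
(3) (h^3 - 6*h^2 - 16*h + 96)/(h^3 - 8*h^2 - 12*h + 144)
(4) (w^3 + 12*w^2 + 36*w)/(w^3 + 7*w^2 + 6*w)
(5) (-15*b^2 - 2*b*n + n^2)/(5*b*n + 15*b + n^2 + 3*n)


(1) = (r + 5)/(r - 8)
(2) = (d - 5)/(d - 7)
(3) = (h - 4)/(h - 6)
(4) = (w + 6)/(w + 1)
(5) = (-15*b^2 - 2*b*n + n^2)/(5*b*n + 15*b + n^2 + 3*n)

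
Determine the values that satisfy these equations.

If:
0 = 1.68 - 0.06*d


Then:
d = 28.00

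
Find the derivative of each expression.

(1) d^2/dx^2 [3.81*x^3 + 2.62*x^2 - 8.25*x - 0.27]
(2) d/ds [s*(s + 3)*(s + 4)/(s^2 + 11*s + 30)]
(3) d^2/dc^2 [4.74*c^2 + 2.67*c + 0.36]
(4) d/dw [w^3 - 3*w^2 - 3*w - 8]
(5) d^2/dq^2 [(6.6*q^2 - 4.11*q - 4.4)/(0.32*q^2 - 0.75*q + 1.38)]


(1) = 22.86*x + 5.24
(2) = (s^4 + 22*s^3 + 155*s^2 + 420*s + 360)/(s^4 + 22*s^3 + 181*s^2 + 660*s + 900)
(3) = 9.48000000000000
(4) = 3*w^2 - 6*w - 3
(5) = (2.326272*q^3 - 20.19072*q^2 + 17.225856*q + 15.56646)/(0.032768*q^6 - 0.2304*q^5 + 0.963936*q^4 - 2.409075*q^3 + 4.156974*q^2 - 4.2849*q + 2.628072)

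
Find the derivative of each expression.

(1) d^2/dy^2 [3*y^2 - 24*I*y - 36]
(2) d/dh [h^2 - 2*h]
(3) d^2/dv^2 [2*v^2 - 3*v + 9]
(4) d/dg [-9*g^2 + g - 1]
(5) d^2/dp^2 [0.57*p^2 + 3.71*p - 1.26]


(1) = 6
(2) = 2*h - 2
(3) = 4
(4) = 1 - 18*g
(5) = 1.14000000000000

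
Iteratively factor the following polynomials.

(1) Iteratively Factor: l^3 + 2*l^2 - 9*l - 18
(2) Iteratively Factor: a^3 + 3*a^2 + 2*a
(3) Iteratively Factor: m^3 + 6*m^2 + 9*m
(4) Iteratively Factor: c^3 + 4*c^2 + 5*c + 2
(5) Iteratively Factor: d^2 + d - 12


(1) = (l - 3)*(l^2 + 5*l + 6) = (l - 3)*(l + 3)*(l + 2)
(2) = (a)*(a^2 + 3*a + 2) = a*(a + 1)*(a + 2)
(3) = (m + 3)*(m^2 + 3*m) = (m + 3)^2*(m)
(4) = (c + 1)*(c^2 + 3*c + 2) = (c + 1)^2*(c + 2)
(5) = (d - 3)*(d + 4)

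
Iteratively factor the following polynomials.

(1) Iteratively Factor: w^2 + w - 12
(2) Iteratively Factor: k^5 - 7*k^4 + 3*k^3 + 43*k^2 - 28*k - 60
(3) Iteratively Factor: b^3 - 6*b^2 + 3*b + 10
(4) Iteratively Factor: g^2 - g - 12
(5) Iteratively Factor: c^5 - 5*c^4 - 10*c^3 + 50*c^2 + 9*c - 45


(1) = (w - 3)*(w + 4)
(2) = (k + 2)*(k^4 - 9*k^3 + 21*k^2 + k - 30) = (k - 3)*(k + 2)*(k^3 - 6*k^2 + 3*k + 10) = (k - 5)*(k - 3)*(k + 2)*(k^2 - k - 2) = (k - 5)*(k - 3)*(k - 2)*(k + 2)*(k + 1)
(3) = (b - 5)*(b^2 - b - 2) = (b - 5)*(b - 2)*(b + 1)
(4) = (g - 4)*(g + 3)
(5) = (c - 5)*(c^4 - 10*c^2 + 9) = (c - 5)*(c - 3)*(c^3 + 3*c^2 - c - 3) = (c - 5)*(c - 3)*(c + 3)*(c^2 - 1) = (c - 5)*(c - 3)*(c - 1)*(c + 3)*(c + 1)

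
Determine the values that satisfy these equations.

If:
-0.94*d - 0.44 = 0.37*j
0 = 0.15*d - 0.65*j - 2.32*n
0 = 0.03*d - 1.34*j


Then:
d = -0.46
j = -0.01
n = -0.03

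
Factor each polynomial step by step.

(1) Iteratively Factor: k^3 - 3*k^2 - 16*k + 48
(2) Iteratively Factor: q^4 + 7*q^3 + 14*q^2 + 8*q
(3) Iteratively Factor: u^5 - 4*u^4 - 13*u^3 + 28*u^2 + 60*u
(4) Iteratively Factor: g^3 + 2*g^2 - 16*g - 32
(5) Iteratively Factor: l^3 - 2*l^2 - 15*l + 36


(1) = (k + 4)*(k^2 - 7*k + 12) = (k - 4)*(k + 4)*(k - 3)
(2) = (q + 4)*(q^3 + 3*q^2 + 2*q) = q*(q + 4)*(q^2 + 3*q + 2) = q*(q + 2)*(q + 4)*(q + 1)
(3) = (u - 5)*(u^4 + u^3 - 8*u^2 - 12*u) = u*(u - 5)*(u^3 + u^2 - 8*u - 12) = u*(u - 5)*(u - 3)*(u^2 + 4*u + 4) = u*(u - 5)*(u - 3)*(u + 2)*(u + 2)
(4) = (g - 4)*(g^2 + 6*g + 8) = (g - 4)*(g + 4)*(g + 2)
(5) = (l + 4)*(l^2 - 6*l + 9) = (l - 3)*(l + 4)*(l - 3)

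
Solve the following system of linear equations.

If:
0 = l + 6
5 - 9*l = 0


Then:
No Solution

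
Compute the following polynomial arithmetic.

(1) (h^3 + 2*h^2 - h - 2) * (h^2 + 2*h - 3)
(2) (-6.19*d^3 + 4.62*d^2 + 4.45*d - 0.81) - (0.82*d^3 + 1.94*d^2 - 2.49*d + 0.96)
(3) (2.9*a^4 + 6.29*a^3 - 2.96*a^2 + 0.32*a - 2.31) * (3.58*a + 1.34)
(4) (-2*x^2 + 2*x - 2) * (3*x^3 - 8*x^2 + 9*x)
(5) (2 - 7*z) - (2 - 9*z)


(1) = h^5 + 4*h^4 - 10*h^2 - h + 6
(2) = -7.01*d^3 + 2.68*d^2 + 6.94*d - 1.77
(3) = 10.382*a^5 + 26.4042*a^4 - 2.1682*a^3 - 2.8208*a^2 - 7.841*a - 3.0954
(4) = -6*x^5 + 22*x^4 - 40*x^3 + 34*x^2 - 18*x
(5) = 2*z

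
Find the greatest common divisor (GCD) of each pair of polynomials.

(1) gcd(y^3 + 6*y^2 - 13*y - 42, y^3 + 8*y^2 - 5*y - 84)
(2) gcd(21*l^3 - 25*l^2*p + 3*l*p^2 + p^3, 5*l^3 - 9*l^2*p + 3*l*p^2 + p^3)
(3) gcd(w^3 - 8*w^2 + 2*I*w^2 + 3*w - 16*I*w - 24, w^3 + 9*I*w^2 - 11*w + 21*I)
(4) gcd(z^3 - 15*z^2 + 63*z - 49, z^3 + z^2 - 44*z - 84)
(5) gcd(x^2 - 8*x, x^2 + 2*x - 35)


(1) = y^2 + 4*y - 21
(2) = gcd((-3*l + p)*(-l + p)*(7*l + p), (-l + p)^2*(5*l + p)) = -l + p
(3) = w^2 + 2*I*w + 3
(4) = gcd((z - 7)^2*(z - 1), (z - 7)*(z + 2)*(z + 6)) = z - 7
(5) = gcd(x*(x - 8), (x - 5)*(x + 7)) = 1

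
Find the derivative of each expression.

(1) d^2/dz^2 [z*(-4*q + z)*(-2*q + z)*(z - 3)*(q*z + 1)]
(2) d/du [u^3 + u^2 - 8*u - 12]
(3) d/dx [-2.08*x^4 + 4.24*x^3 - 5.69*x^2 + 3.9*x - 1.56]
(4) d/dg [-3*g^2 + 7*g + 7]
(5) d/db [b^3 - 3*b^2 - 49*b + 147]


(1) = 48*q^3*z - 48*q^3 - 72*q^2*z^2 + 108*q^2*z + 16*q^2 + 20*q*z^3 - 36*q*z^2 - 36*q*z + 36*q + 12*z^2 - 18*z
(2) = 3*u^2 + 2*u - 8
(3) = -8.32*x^3 + 12.72*x^2 - 11.38*x + 3.9
(4) = 7 - 6*g
(5) = 3*b^2 - 6*b - 49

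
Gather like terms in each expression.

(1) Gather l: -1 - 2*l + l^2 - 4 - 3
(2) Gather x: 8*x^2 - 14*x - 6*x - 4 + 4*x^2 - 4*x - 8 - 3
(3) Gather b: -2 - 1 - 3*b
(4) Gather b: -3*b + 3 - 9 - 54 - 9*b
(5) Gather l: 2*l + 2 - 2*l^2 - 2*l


(1) = l^2 - 2*l - 8
(2) = 12*x^2 - 24*x - 15
(3) = -3*b - 3
(4) = -12*b - 60
(5) = 2 - 2*l^2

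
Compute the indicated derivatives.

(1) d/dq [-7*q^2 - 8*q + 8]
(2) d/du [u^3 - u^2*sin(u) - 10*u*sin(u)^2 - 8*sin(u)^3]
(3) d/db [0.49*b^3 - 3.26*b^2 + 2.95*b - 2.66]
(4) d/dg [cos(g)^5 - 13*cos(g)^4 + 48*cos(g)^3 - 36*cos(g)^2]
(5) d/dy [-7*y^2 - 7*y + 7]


(1) = -14*q - 8
(2) = -u^2*cos(u) + 3*u^2 - 2*u*sin(u) - 10*u*sin(2*u) - 24*sin(u)^2*cos(u) - 10*sin(u)^2
(3) = 1.47*b^2 - 6.52*b + 2.95
(4) = (-5*cos(g)^3 + 52*cos(g)^2 - 144*cos(g) + 72)*sin(g)*cos(g)
(5) = -14*y - 7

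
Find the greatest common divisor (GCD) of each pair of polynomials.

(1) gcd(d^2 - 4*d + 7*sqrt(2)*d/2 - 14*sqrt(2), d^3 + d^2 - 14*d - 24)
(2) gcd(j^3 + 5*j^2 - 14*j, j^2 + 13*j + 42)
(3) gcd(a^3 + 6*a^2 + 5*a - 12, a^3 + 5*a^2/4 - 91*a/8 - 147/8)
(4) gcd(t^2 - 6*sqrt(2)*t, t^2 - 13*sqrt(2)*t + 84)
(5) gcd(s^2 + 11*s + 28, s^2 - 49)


(1) = gcd((d - 4)*(d + 7*sqrt(2)/2), (d - 4)*(d + 2)*(d + 3)) = d - 4
(2) = j + 7
(3) = gcd((a - 1)*(a + 3)*(a + 4), (a - 7/2)*(a + 7/4)*(a + 3)) = a + 3
(4) = t - 6*sqrt(2)
(5) = gcd((s + 4)*(s + 7), (s - 7)*(s + 7)) = s + 7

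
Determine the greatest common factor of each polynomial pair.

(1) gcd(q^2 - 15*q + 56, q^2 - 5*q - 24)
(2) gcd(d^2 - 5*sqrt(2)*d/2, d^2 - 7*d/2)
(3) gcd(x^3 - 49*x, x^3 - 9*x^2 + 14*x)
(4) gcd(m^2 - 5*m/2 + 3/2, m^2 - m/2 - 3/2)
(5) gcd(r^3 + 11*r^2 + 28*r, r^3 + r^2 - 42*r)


(1) = q - 8
(2) = gcd(d*(d - 5*sqrt(2)/2), d*(d - 7/2)) = d
(3) = x^2 - 7*x
(4) = m - 3/2
(5) = r^2 + 7*r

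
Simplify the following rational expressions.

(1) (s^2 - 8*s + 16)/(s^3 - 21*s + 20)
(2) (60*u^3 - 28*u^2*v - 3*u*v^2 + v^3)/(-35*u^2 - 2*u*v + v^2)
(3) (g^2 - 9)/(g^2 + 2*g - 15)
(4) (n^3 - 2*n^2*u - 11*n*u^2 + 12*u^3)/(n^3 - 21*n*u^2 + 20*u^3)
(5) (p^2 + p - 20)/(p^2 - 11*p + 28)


(1) = (s - 4)/(s^2 + 4*s - 5)
(2) = (-12*u^2 + 8*u*v - v^2)/(7*u - v)
(3) = (g + 3)/(g + 5)
(4) = (n + 3*u)/(n + 5*u)
(5) = (p + 5)/(p - 7)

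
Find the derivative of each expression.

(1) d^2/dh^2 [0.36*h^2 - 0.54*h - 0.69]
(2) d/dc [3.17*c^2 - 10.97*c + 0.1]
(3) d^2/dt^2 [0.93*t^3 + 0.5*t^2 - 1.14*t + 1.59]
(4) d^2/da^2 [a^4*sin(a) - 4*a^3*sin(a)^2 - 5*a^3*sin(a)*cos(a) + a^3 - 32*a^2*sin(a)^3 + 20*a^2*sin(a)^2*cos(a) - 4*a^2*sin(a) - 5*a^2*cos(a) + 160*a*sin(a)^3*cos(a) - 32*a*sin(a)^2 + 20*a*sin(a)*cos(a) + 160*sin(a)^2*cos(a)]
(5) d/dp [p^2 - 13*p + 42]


(1) = 0.720000000000000
(2) = 6.34*c - 10.97
(3) = 5.58*t + 1.0
(4) = -a^4*sin(a) + 10*a^3*sin(2*a) + 8*a^3*cos(a) - 8*a^3*cos(2*a) + 40*a^2*sin(a) - 24*a^2*sin(2*a) - 72*a^2*sin(3*a) - 30*a^2*cos(2*a) + 45*a^2*cos(3*a) - 215*a*sin(2*a) + 60*a*sin(3*a) + 320*a*sin(4*a) - 112*a*cos(a) - 52*a*cos(2*a) + 96*a*cos(3*a) - 6*a - 56*sin(a) - 64*sin(2*a) + 16*sin(3*a) - 40*cos(a) - 320*cos(2*a)^2 + 200*cos(2*a) + 350*cos(3*a) + 160
(5) = 2*p - 13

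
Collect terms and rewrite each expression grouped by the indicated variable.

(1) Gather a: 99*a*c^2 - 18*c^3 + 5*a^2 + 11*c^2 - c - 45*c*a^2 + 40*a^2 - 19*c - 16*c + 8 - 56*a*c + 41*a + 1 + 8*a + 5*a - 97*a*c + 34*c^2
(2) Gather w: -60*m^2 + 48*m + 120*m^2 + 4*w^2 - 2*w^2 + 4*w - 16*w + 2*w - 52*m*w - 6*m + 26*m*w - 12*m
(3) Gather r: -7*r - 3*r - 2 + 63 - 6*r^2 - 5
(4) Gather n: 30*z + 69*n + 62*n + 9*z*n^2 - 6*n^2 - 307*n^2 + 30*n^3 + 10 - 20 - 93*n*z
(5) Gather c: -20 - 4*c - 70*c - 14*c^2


(1) = a^2*(45 - 45*c) + a*(99*c^2 - 153*c + 54) - 18*c^3 + 45*c^2 - 36*c + 9
(2) = 60*m^2 + 30*m + 2*w^2 + w*(-26*m - 10)
(3) = -6*r^2 - 10*r + 56
(4) = 30*n^3 + n^2*(9*z - 313) + n*(131 - 93*z) + 30*z - 10
(5) = -14*c^2 - 74*c - 20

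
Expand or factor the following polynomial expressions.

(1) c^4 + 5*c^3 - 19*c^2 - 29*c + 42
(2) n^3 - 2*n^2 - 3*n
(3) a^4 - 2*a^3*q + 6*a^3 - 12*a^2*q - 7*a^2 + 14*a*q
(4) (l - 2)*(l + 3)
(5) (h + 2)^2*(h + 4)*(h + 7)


(1) = (c - 3)*(c - 1)*(c + 2)*(c + 7)
(2) = n*(n - 3)*(n + 1)
(3) = a*(a - 1)*(a + 7)*(a - 2*q)
(4) = l^2 + l - 6
(5) = h^4 + 15*h^3 + 76*h^2 + 156*h + 112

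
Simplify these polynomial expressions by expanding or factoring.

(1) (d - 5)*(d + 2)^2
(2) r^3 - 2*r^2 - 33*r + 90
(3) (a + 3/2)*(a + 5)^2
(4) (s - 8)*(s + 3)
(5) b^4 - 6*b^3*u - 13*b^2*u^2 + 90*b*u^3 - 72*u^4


(1) = d^3 - d^2 - 16*d - 20
(2) = (r - 5)*(r - 3)*(r + 6)
(3) = a^3 + 23*a^2/2 + 40*a + 75/2
(4) = s^2 - 5*s - 24
(5) = (b - 6*u)*(b - 3*u)*(b - u)*(b + 4*u)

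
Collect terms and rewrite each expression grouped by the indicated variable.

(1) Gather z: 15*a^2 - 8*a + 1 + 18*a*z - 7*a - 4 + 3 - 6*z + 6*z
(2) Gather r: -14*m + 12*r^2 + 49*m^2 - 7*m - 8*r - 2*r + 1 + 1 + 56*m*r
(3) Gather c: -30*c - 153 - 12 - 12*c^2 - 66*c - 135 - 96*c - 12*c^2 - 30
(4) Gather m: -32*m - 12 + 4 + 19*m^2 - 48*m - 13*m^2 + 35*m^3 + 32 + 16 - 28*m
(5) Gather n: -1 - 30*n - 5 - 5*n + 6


(1) = 15*a^2 + 18*a*z - 15*a
(2) = 49*m^2 - 21*m + 12*r^2 + r*(56*m - 10) + 2
(3) = -24*c^2 - 192*c - 330
(4) = 35*m^3 + 6*m^2 - 108*m + 40
(5) = -35*n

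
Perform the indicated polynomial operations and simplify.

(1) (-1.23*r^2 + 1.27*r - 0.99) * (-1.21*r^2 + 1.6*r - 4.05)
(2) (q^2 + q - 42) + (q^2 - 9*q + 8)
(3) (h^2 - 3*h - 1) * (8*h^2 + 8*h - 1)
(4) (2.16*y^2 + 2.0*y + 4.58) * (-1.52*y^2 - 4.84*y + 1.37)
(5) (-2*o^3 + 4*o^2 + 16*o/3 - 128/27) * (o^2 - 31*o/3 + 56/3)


(1) = 1.4883*r^4 - 3.5047*r^3 + 8.2114*r^2 - 6.7275*r + 4.0095
(2) = 2*q^2 - 8*q - 34
(3) = 8*h^4 - 16*h^3 - 33*h^2 - 5*h + 1
(4) = -3.2832*y^4 - 13.4944*y^3 - 13.6824*y^2 - 19.4272*y + 6.2746
(5) = -2*o^5 + 74*o^4/3 - 220*o^3/3 + 400*o^2/27 + 12032*o/81 - 7168/81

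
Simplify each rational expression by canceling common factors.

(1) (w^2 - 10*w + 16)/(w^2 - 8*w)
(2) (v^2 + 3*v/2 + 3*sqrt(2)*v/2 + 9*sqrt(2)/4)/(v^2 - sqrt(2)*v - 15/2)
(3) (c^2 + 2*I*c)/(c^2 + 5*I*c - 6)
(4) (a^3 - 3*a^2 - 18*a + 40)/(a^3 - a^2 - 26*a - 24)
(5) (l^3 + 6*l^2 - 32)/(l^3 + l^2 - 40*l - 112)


(1) = (w - 2)/w
(2) = (8*v + 12)/(8*v - 20*sqrt(2))
(3) = c/(c + 3*I)
(4) = (a^2 - 7*a + 10)/(a^2 - 5*a - 6)
(5) = (l - 2)/(l - 7)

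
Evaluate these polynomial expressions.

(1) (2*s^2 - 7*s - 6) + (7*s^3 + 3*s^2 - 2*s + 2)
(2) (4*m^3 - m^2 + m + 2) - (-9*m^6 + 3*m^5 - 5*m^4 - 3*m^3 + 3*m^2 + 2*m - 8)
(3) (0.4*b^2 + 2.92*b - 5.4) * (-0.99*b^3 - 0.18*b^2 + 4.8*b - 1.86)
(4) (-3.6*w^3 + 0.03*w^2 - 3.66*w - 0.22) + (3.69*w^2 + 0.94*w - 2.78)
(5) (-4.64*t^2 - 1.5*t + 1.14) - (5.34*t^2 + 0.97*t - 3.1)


(1) = 7*s^3 + 5*s^2 - 9*s - 4
(2) = 9*m^6 - 3*m^5 + 5*m^4 + 7*m^3 - 4*m^2 - m + 10
(3) = -0.396*b^5 - 2.9628*b^4 + 6.7404*b^3 + 14.244*b^2 - 31.3512*b + 10.044
(4) = -3.6*w^3 + 3.72*w^2 - 2.72*w - 3.0
(5) = -9.98*t^2 - 2.47*t + 4.24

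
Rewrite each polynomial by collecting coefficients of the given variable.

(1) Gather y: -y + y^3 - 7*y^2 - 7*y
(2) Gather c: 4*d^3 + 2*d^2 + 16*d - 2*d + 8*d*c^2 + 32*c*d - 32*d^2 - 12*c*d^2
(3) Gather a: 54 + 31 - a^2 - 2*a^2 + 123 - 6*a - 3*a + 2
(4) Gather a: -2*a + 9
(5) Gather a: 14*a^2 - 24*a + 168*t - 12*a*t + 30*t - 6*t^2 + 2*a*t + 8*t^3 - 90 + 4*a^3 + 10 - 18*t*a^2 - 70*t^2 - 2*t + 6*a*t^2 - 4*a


(1) = y^3 - 7*y^2 - 8*y
(2) = 8*c^2*d + c*(-12*d^2 + 32*d) + 4*d^3 - 30*d^2 + 14*d
(3) = -3*a^2 - 9*a + 210
(4) = 9 - 2*a
(5) = 4*a^3 + a^2*(14 - 18*t) + a*(6*t^2 - 10*t - 28) + 8*t^3 - 76*t^2 + 196*t - 80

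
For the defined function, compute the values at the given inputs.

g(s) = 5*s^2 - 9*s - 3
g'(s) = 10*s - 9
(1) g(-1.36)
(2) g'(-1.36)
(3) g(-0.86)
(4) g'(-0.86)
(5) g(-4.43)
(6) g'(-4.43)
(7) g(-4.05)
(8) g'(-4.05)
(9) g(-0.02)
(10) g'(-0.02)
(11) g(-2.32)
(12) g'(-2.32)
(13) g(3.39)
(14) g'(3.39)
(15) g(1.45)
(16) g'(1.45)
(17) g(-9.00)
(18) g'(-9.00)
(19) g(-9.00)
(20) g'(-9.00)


(1) = 18.49
(2) = -22.60
(3) = 8.44
(4) = -17.60
(5) = 134.99
(6) = -53.30
(7) = 115.46
(8) = -49.50
(9) = -2.82
(10) = -9.20
(11) = 44.79
(12) = -32.20
(13) = 23.95
(14) = 24.90
(15) = -5.54
(16) = 5.50
(17) = 483.00
(18) = -99.00
(19) = 483.00
(20) = -99.00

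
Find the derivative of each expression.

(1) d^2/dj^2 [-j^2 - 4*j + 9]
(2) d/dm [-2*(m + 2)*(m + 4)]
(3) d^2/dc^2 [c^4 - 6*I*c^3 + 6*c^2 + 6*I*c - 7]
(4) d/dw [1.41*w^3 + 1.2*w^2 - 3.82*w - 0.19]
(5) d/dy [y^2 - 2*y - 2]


(1) = -2
(2) = -4*m - 12
(3) = 12*c^2 - 36*I*c + 12
(4) = 4.23*w^2 + 2.4*w - 3.82
(5) = 2*y - 2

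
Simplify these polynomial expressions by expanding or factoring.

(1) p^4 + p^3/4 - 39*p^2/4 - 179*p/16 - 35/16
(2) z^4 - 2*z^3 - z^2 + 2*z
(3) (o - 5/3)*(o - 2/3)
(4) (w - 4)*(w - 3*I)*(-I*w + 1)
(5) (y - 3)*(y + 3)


(1) = (p - 7/2)*(p + 1/4)*(p + 1)*(p + 5/2)
(2) = z*(z - 2)*(z - 1)*(z + 1)
(3) = o^2 - 7*o/3 + 10/9
(4) = -I*w^3 - 2*w^2 + 4*I*w^2 + 8*w - 3*I*w + 12*I
(5) = y^2 - 9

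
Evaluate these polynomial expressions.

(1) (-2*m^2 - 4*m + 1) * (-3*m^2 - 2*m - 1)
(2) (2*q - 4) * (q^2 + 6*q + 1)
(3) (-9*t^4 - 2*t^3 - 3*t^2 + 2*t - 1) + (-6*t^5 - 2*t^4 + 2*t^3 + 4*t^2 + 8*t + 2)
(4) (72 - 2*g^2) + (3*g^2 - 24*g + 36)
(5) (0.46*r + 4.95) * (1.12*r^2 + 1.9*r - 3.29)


(1) = 6*m^4 + 16*m^3 + 7*m^2 + 2*m - 1
(2) = 2*q^3 + 8*q^2 - 22*q - 4
(3) = -6*t^5 - 11*t^4 + t^2 + 10*t + 1
(4) = g^2 - 24*g + 108
(5) = 0.5152*r^3 + 6.418*r^2 + 7.8916*r - 16.2855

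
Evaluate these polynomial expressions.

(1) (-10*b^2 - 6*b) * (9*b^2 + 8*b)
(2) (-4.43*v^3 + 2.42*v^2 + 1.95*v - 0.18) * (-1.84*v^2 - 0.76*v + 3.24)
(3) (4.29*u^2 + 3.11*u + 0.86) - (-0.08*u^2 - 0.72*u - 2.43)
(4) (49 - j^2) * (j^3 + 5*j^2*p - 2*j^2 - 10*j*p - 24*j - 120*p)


(1) = -90*b^4 - 134*b^3 - 48*b^2
(2) = 8.1512*v^5 - 1.086*v^4 - 19.7804*v^3 + 6.69*v^2 + 6.4548*v - 0.5832
(3) = 4.37*u^2 + 3.83*u + 3.29
(4) = -j^5 - 5*j^4*p + 2*j^4 + 10*j^3*p + 73*j^3 + 365*j^2*p - 98*j^2 - 490*j*p - 1176*j - 5880*p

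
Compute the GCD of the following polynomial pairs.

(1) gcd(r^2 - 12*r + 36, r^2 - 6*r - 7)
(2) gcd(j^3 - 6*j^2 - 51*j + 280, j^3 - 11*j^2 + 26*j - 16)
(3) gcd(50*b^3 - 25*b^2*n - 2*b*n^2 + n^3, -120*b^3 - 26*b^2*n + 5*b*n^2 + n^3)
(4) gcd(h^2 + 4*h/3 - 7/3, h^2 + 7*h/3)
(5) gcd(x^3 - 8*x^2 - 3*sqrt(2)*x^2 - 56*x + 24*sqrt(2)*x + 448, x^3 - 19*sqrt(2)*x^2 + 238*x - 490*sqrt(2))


(1) = 1
(2) = j - 8
(3) = gcd((-5*b + n)*(-2*b + n)*(5*b + n), (-5*b + n)*(4*b + n)*(6*b + n)) = 5*b - n
(4) = gcd((h - 1)*(h + 7/3), h*(h + 7/3)) = h + 7/3
(5) = x - 7*sqrt(2)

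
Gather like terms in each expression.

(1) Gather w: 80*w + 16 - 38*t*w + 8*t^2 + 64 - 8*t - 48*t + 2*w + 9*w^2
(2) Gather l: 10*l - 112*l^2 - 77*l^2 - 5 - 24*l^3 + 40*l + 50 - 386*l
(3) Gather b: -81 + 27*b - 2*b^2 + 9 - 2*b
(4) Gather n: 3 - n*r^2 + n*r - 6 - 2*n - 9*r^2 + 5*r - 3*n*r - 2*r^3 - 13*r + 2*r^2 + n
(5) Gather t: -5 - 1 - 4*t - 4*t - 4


(1) = 8*t^2 - 56*t + 9*w^2 + w*(82 - 38*t) + 80
(2) = -24*l^3 - 189*l^2 - 336*l + 45
(3) = -2*b^2 + 25*b - 72
(4) = n*(-r^2 - 2*r - 1) - 2*r^3 - 7*r^2 - 8*r - 3
(5) = -8*t - 10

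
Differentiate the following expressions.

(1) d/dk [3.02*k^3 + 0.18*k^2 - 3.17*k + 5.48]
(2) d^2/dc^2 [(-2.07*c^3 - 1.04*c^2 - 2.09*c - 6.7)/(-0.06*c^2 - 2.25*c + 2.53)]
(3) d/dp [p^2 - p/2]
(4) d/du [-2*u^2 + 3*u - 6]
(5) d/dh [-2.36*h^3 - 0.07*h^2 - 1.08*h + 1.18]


(1) = 9.06*k^2 + 0.36*k - 3.17
(2) = (21.32145*c^3 - 69.608898*c^2 + 86.82975*c + 106.980142)/(0.000216*c^6 + 0.0243*c^5 + 0.883926*c^4 + 9.341325*c^3 - 37.272213*c^2 + 43.206075*c - 16.194277)
(3) = 2*p - 1/2
(4) = 3 - 4*u
(5) = -7.08*h^2 - 0.14*h - 1.08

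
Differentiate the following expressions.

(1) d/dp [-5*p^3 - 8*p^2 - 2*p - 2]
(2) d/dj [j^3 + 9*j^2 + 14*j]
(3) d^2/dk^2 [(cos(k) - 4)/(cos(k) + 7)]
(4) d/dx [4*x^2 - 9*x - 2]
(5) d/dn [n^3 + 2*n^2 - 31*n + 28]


(1) = -15*p^2 - 16*p - 2
(2) = 3*j^2 + 18*j + 14
(3) = 11*(cos(k)^2 - 7*cos(k) - 2)/(cos(k) + 7)^3
(4) = 8*x - 9
(5) = 3*n^2 + 4*n - 31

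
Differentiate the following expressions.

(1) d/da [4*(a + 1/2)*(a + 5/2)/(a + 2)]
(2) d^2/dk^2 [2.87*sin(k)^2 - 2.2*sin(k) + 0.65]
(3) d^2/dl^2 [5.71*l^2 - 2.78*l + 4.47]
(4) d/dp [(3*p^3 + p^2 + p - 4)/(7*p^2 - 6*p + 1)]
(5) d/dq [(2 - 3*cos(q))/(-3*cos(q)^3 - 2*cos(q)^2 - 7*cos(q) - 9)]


(1) = (4*a^2 + 16*a + 19)/(a^2 + 4*a + 4)
(2) = 2.2*sin(k) + 5.74*cos(2*k)
(3) = 11.4200000000000
(4) = (21*p^4 - 36*p^3 - 4*p^2 + 58*p - 23)/(49*p^4 - 84*p^3 + 50*p^2 - 12*p + 1)
(5) = 16*(18*cos(q)^3 - 12*cos(q)^2 - 8*cos(q) - 41)*sin(q)/(-8*sin(q)^2 + 37*cos(q) + 3*cos(3*q) + 44)^2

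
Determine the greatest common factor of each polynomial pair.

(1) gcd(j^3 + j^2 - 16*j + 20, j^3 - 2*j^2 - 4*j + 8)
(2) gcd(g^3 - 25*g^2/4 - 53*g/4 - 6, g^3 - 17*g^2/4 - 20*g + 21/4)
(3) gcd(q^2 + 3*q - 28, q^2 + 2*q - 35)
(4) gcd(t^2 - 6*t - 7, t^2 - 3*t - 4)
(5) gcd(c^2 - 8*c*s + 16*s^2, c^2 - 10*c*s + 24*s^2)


(1) = j^2 - 4*j + 4
(2) = gcd((g - 8)*(g + 3/4)*(g + 1), (g - 7)*(g - 1/4)*(g + 3)) = 1
(3) = q + 7
(4) = t + 1
(5) = gcd((c - 4*s)^2, (c - 6*s)*(c - 4*s)) = -c + 4*s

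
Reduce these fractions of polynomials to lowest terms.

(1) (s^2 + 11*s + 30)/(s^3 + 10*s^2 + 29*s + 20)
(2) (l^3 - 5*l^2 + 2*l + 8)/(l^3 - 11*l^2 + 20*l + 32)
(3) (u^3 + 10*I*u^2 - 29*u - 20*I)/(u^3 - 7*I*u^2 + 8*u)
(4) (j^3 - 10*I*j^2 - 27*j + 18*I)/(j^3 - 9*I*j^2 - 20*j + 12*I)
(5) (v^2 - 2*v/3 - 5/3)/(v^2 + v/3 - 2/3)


(1) = (s + 6)/(s^2 + 5*s + 4)
(2) = (l - 2)/(l - 8)
(3) = (u^2 + 9*I*u - 20)/(u^2 - 8*I*u)
(4) = (j - 3*I)/(j - 2*I)
(5) = (3*v - 5)/(3*v - 2)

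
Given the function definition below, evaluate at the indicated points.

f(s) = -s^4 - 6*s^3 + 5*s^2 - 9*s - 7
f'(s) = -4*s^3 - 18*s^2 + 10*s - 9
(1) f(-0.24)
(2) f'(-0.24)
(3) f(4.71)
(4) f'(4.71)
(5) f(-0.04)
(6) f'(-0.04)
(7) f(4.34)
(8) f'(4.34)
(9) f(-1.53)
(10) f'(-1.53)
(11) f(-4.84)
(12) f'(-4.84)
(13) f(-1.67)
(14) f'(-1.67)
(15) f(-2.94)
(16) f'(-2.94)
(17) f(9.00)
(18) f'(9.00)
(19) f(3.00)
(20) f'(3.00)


(1) = -4.47
(2) = -12.38
(3) = -1057.53
(4) = -779.16
(5) = -6.63
(6) = -9.43
(7) = -797.14
(8) = -631.63
(9) = 34.48
(10) = -52.11
(11) = 285.21
(12) = -25.54
(13) = 42.14
(14) = -57.27
(15) = 140.44
(16) = -92.34
(17) = -10618.00
(18) = -4293.00
(19) = -232.00
(20) = -249.00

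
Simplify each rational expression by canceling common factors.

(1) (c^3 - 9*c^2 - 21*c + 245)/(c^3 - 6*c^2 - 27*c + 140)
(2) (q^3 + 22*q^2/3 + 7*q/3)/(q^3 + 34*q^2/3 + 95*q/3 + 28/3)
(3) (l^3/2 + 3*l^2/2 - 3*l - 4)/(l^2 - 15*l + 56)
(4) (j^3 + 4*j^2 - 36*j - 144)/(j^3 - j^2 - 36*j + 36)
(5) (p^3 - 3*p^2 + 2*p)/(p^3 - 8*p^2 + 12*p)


(1) = (c - 7)/(c - 4)
(2) = q/(q + 4)
(3) = (l^3 + 3*l^2 - 6*l - 8)/(2*l^2 - 30*l + 112)
(4) = (j + 4)/(j - 1)
(5) = (p - 1)/(p - 6)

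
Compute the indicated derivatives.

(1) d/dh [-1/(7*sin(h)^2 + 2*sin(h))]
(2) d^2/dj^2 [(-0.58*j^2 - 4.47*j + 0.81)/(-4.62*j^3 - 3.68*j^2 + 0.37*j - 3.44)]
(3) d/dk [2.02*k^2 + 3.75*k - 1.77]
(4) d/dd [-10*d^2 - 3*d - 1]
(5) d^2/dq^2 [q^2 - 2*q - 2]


(1) = 2*(7/tan(h) + cos(h)/sin(h)^2)/(7*sin(h) + 2)^2
(2) = (24.759504*j^6 + 572.456808*j^5 + 254.464056*j^4 - 211.459724*j^3 - 954.052188*j^2 - 255.66336*j + 45.391934)/(98.611128*j^9 + 235.642176*j^8 + 164.00538*j^7 + 232.366688*j^6 + 337.778394*j^5 + 105.986928*j^4 + 135.859619*j^3 + 132.055752*j^2 - 13.135296*j + 40.707584)
(3) = 4.04*k + 3.75
(4) = -20*d - 3
(5) = 2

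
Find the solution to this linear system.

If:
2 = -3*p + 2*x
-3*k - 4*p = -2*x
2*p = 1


Then:
k = 1/2
p = 1/2
x = 7/4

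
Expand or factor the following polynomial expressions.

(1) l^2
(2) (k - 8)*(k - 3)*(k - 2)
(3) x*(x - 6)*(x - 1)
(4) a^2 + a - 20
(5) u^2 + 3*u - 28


(1) = l^2
(2) = k^3 - 13*k^2 + 46*k - 48
(3) = x^3 - 7*x^2 + 6*x
(4) = (a - 4)*(a + 5)
(5) = (u - 4)*(u + 7)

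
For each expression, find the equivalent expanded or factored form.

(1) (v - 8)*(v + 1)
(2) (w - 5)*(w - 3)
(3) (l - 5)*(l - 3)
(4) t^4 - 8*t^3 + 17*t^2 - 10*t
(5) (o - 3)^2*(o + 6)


(1) = v^2 - 7*v - 8
(2) = w^2 - 8*w + 15
(3) = l^2 - 8*l + 15
(4) = t*(t - 5)*(t - 2)*(t - 1)
(5) = o^3 - 27*o + 54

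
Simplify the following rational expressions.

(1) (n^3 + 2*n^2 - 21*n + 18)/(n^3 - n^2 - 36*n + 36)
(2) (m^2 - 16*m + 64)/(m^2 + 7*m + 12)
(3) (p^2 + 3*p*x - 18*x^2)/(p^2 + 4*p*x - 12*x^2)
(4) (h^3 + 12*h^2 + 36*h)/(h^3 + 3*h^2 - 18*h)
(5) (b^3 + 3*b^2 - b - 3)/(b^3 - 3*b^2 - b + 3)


(1) = (n - 3)/(n - 6)
(2) = (m^2 - 16*m + 64)/(m^2 + 7*m + 12)
(3) = (-p + 3*x)/(-p + 2*x)
(4) = (h + 6)/(h - 3)
(5) = (b + 3)/(b - 3)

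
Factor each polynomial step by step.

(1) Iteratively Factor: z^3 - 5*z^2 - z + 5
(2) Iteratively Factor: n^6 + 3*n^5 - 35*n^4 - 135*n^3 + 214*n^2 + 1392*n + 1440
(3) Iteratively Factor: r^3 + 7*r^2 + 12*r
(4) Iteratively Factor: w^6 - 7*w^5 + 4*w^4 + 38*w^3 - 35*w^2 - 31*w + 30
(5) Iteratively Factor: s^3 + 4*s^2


(1) = (z - 1)*(z^2 - 4*z - 5) = (z - 5)*(z - 1)*(z + 1)
(2) = (n + 3)*(n^5 - 35*n^3 - 30*n^2 + 304*n + 480) = (n + 3)^2*(n^4 - 3*n^3 - 26*n^2 + 48*n + 160) = (n + 2)*(n + 3)^2*(n^3 - 5*n^2 - 16*n + 80) = (n - 4)*(n + 2)*(n + 3)^2*(n^2 - n - 20) = (n - 5)*(n - 4)*(n + 2)*(n + 3)^2*(n + 4)
(3) = (r + 3)*(r^2 + 4*r) = (r + 3)*(r + 4)*(r)
(4) = (w - 1)*(w^5 - 6*w^4 - 2*w^3 + 36*w^2 + w - 30) = (w - 1)*(w + 1)*(w^4 - 7*w^3 + 5*w^2 + 31*w - 30) = (w - 1)^2*(w + 1)*(w^3 - 6*w^2 - w + 30) = (w - 5)*(w - 1)^2*(w + 1)*(w^2 - w - 6) = (w - 5)*(w - 1)^2*(w + 1)*(w + 2)*(w - 3)
(5) = (s + 4)*(s^2) = s*(s + 4)*(s)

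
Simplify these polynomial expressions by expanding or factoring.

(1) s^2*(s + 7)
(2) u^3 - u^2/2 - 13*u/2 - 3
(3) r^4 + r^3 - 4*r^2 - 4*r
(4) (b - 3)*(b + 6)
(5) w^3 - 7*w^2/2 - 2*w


(1) = s^3 + 7*s^2
(2) = (u - 3)*(u + 1/2)*(u + 2)
(3) = r*(r - 2)*(r + 1)*(r + 2)
(4) = b^2 + 3*b - 18
(5) = w*(w - 4)*(w + 1/2)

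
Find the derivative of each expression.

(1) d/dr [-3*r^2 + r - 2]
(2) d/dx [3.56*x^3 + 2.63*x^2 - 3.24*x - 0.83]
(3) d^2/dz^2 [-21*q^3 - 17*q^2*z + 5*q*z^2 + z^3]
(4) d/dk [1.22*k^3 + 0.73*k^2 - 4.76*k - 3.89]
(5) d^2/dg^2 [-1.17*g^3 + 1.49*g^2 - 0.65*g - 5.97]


(1) = 1 - 6*r
(2) = 10.68*x^2 + 5.26*x - 3.24
(3) = 10*q + 6*z
(4) = 3.66*k^2 + 1.46*k - 4.76
(5) = 2.98 - 7.02*g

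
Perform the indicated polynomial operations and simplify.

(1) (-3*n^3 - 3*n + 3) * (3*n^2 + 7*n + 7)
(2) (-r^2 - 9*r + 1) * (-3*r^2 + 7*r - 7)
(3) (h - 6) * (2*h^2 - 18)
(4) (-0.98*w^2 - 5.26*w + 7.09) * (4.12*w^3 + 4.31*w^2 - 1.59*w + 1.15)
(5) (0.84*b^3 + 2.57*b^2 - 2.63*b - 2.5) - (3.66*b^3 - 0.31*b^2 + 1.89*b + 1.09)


(1) = -9*n^5 - 21*n^4 - 30*n^3 - 12*n^2 + 21
(2) = 3*r^4 + 20*r^3 - 59*r^2 + 70*r - 7
(3) = 2*h^3 - 12*h^2 - 18*h + 108
(4) = -4.0376*w^5 - 25.895*w^4 + 8.0984*w^3 + 37.7943*w^2 - 17.3221*w + 8.1535
(5) = -2.82*b^3 + 2.88*b^2 - 4.52*b - 3.59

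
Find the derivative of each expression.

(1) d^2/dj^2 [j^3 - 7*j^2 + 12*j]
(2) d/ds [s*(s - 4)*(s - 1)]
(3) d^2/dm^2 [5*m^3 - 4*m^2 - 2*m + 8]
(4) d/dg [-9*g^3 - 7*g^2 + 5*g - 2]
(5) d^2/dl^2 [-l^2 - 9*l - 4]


(1) = 6*j - 14
(2) = 3*s^2 - 10*s + 4
(3) = 30*m - 8
(4) = -27*g^2 - 14*g + 5
(5) = -2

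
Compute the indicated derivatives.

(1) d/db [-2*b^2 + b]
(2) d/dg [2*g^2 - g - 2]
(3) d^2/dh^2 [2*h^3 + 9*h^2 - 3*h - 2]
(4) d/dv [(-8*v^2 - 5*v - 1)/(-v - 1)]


(1) = 1 - 4*b
(2) = 4*g - 1
(3) = 12*h + 18
(4) = 4*(2*v^2 + 4*v + 1)/(v^2 + 2*v + 1)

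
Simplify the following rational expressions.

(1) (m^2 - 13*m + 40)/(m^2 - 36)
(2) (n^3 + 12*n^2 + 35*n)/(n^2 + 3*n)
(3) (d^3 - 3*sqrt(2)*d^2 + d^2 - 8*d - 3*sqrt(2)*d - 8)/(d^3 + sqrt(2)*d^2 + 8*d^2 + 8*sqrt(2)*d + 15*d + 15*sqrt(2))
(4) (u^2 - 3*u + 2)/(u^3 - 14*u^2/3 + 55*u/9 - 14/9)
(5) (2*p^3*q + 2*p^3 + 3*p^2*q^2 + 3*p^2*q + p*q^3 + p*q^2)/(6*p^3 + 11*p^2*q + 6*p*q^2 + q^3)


(1) = (m^2 - 13*m + 40)/(m^2 - 36)
(2) = (n^2 + 12*n + 35)/(n + 3)
(3) = (d^2 + d*(1 - 4*sqrt(2)) - 4*sqrt(2))/(d^2 + 8*d + 15)
(4) = (9*u - 9)/(9*u^2 - 24*u + 7)
(5) = (p*q + p)/(3*p + q)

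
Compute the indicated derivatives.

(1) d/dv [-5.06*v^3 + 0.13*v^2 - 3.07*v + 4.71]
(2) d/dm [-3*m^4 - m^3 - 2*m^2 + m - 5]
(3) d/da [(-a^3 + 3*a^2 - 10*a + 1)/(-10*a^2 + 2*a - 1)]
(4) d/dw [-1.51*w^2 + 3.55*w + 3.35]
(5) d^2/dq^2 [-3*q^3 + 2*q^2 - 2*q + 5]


(1) = -15.18*v^2 + 0.26*v - 3.07
(2) = -12*m^3 - 3*m^2 - 4*m + 1
(3) = (10*a^4 - 4*a^3 - 91*a^2 + 14*a + 8)/(100*a^4 - 40*a^3 + 24*a^2 - 4*a + 1)
(4) = 3.55 - 3.02*w
(5) = 4 - 18*q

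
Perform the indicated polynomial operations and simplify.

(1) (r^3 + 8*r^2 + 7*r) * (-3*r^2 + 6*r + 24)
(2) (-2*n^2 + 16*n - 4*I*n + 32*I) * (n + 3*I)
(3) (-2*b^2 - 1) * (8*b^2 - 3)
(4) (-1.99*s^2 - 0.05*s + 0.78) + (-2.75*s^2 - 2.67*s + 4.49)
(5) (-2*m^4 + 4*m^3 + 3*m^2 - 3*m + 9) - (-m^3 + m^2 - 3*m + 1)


(1) = -3*r^5 - 18*r^4 + 51*r^3 + 234*r^2 + 168*r
(2) = -2*n^3 + 16*n^2 - 10*I*n^2 + 12*n + 80*I*n - 96
(3) = -16*b^4 - 2*b^2 + 3
(4) = -4.74*s^2 - 2.72*s + 5.27
(5) = -2*m^4 + 5*m^3 + 2*m^2 + 8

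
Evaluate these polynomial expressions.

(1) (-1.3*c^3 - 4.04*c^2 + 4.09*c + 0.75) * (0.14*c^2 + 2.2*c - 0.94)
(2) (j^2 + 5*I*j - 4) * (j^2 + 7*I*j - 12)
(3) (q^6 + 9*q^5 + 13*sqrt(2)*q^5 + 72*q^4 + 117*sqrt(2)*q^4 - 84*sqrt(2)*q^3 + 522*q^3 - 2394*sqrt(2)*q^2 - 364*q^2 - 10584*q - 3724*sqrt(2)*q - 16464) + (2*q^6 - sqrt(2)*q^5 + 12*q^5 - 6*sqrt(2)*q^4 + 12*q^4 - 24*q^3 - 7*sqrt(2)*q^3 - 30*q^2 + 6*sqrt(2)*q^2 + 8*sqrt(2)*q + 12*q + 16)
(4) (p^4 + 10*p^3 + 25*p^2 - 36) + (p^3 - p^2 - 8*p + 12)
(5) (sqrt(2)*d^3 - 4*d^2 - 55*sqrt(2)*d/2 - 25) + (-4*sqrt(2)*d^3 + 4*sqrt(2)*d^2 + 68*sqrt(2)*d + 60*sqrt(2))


(1) = -0.182*c^5 - 3.4256*c^4 - 7.0934*c^3 + 12.9006*c^2 - 2.1946*c - 0.705
(2) = j^4 + 12*I*j^3 - 51*j^2 - 88*I*j + 48
(3) = 3*q^6 + 12*sqrt(2)*q^5 + 21*q^5 + 84*q^4 + 111*sqrt(2)*q^4 - 91*sqrt(2)*q^3 + 498*q^3 - 2388*sqrt(2)*q^2 - 394*q^2 - 10572*q - 3716*sqrt(2)*q - 16448
(4) = p^4 + 11*p^3 + 24*p^2 - 8*p - 24
(5) = -3*sqrt(2)*d^3 - 4*d^2 + 4*sqrt(2)*d^2 + 81*sqrt(2)*d/2 - 25 + 60*sqrt(2)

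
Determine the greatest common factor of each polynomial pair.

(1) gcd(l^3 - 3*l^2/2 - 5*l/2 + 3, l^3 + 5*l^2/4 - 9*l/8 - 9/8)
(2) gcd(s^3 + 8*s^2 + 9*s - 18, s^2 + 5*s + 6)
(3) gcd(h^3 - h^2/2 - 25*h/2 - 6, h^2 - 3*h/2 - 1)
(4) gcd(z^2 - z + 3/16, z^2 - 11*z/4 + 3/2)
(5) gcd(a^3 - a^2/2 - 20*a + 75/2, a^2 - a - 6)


(1) = l^2 + l/2 - 3/2
(2) = gcd((s - 1)*(s + 3)*(s + 6), (s + 2)*(s + 3)) = s + 3
(3) = h + 1/2
(4) = z - 3/4
(5) = a - 3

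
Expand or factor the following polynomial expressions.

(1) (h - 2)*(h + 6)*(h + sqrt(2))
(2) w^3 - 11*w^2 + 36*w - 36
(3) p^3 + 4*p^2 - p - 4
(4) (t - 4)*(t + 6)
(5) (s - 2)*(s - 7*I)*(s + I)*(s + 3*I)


(1) = h^3 + sqrt(2)*h^2 + 4*h^2 - 12*h + 4*sqrt(2)*h - 12*sqrt(2)
(2) = (w - 6)*(w - 3)*(w - 2)
(3) = (p - 1)*(p + 1)*(p + 4)
(4) = t^2 + 2*t - 24
(5) = s^4 - 2*s^3 - 3*I*s^3 + 25*s^2 + 6*I*s^2 - 50*s + 21*I*s - 42*I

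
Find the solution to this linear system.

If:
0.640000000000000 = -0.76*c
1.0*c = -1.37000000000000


Then:
No Solution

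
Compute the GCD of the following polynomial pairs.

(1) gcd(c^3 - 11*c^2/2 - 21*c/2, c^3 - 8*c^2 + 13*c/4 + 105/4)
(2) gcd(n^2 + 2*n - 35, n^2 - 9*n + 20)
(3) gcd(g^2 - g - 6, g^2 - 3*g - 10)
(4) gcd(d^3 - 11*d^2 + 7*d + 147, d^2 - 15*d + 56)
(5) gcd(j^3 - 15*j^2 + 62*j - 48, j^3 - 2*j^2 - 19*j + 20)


(1) = c^2 - 11*c/2 - 21/2
(2) = gcd((n - 5)*(n + 7), (n - 5)*(n - 4)) = n - 5
(3) = g + 2
(4) = d - 7
(5) = gcd((j - 8)*(j - 6)*(j - 1), (j - 5)*(j - 1)*(j + 4)) = j - 1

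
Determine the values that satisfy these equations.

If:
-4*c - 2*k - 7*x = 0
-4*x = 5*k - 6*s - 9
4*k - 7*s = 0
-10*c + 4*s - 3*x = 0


Then:
c = -693/89
k = -1827/89
s = -1044/89
x = 918/89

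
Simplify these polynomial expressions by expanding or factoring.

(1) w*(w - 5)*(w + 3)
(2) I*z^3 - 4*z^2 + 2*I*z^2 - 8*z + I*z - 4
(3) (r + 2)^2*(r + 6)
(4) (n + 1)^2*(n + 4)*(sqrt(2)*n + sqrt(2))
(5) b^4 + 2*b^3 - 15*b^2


(1) = w^3 - 2*w^2 - 15*w
(2) = (z + 1)*(z + 4*I)*(I*z + I)
(3) = r^3 + 10*r^2 + 28*r + 24
(4) = sqrt(2)*n^4 + 7*sqrt(2)*n^3 + 15*sqrt(2)*n^2 + 13*sqrt(2)*n + 4*sqrt(2)
(5) = b^2*(b - 3)*(b + 5)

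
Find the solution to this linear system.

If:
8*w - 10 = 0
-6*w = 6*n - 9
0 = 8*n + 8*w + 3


Then:
No Solution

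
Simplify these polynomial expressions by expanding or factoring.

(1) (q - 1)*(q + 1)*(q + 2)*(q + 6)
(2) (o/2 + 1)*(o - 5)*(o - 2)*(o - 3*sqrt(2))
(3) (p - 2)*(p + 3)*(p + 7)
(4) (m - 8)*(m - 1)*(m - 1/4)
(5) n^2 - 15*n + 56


(1) = q^4 + 8*q^3 + 11*q^2 - 8*q - 12
(2) = o^4/2 - 5*o^3/2 - 3*sqrt(2)*o^3/2 - 2*o^2 + 15*sqrt(2)*o^2/2 + 6*sqrt(2)*o + 10*o - 30*sqrt(2)
(3) = p^3 + 8*p^2 + p - 42
(4) = m^3 - 37*m^2/4 + 41*m/4 - 2
(5) = (n - 8)*(n - 7)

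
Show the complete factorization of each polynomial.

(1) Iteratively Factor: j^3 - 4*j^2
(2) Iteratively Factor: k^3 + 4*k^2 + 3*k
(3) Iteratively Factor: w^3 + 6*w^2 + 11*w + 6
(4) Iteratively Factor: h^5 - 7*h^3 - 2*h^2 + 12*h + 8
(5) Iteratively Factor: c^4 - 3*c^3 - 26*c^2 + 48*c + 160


(1) = (j - 4)*(j^2) = j*(j - 4)*(j)
(2) = (k + 3)*(k^2 + k) = (k + 1)*(k + 3)*(k)
(3) = (w + 1)*(w^2 + 5*w + 6) = (w + 1)*(w + 2)*(w + 3)
(4) = (h - 2)*(h^4 + 2*h^3 - 3*h^2 - 8*h - 4) = (h - 2)^2*(h^3 + 4*h^2 + 5*h + 2) = (h - 2)^2*(h + 2)*(h^2 + 2*h + 1) = (h - 2)^2*(h + 1)*(h + 2)*(h + 1)
(5) = (c - 5)*(c^3 + 2*c^2 - 16*c - 32) = (c - 5)*(c + 2)*(c^2 - 16) = (c - 5)*(c - 4)*(c + 2)*(c + 4)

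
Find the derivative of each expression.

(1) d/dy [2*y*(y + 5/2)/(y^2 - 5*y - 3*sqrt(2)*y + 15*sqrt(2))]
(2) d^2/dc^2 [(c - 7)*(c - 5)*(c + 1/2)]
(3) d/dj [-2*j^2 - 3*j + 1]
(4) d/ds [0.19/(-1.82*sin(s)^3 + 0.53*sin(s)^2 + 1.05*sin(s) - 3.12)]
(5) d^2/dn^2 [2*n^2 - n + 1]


(1) = (y*(2*y + 5)*(-2*y + 3*sqrt(2) + 5) + (4*y + 5)*(y^2 - 5*y - 3*sqrt(2)*y + 15*sqrt(2)))/(y^2 - 5*y - 3*sqrt(2)*y + 15*sqrt(2))^2
(2) = 6*c - 23
(3) = -4*j - 3
(4) = (1.0374*sin(s)^2 - 0.2014*sin(s) - 0.1995)*cos(s)/(1.82*sin(s)^3 - 0.53*sin(s)^2 - 1.05*sin(s) + 3.12)^2
(5) = 4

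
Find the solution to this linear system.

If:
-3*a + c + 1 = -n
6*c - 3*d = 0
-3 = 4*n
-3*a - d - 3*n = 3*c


Then:
a = 7/36
c = 1/3
d = 2/3
n = -3/4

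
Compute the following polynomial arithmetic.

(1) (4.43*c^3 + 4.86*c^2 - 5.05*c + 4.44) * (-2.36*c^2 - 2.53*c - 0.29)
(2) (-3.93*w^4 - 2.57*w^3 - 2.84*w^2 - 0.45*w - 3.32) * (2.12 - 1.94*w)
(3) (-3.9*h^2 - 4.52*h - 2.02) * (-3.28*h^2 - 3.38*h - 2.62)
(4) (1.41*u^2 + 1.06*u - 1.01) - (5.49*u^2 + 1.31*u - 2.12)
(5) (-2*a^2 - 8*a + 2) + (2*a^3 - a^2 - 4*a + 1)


(1) = -10.4548*c^5 - 22.6775*c^4 - 1.6625*c^3 + 0.8887*c^2 - 9.7687*c - 1.2876
(2) = 7.6242*w^5 - 3.3458*w^4 + 0.0612*w^3 - 5.1478*w^2 + 5.4868*w - 7.0384
(3) = 12.792*h^4 + 28.0076*h^3 + 32.1212*h^2 + 18.67*h + 5.2924
(4) = -4.08*u^2 - 0.25*u + 1.11
(5) = 2*a^3 - 3*a^2 - 12*a + 3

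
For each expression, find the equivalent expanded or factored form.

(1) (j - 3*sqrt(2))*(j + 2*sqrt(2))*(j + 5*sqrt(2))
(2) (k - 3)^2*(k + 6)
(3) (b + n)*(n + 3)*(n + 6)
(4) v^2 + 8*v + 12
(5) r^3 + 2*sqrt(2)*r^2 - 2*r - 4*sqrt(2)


(1) = j^3 + 4*sqrt(2)*j^2 - 22*j - 60*sqrt(2)
(2) = k^3 - 27*k + 54
(3) = b*n^2 + 9*b*n + 18*b + n^3 + 9*n^2 + 18*n
(4) = (v + 2)*(v + 6)
(5) = (r - sqrt(2))*(r + sqrt(2))*(r + 2*sqrt(2))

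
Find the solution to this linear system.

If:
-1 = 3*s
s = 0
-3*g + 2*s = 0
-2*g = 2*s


Then:
No Solution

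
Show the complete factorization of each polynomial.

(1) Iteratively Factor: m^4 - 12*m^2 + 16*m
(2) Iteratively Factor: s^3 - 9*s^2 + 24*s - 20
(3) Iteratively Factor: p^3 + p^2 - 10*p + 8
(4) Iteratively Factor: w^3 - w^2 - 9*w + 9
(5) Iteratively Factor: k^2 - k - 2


(1) = (m + 4)*(m^3 - 4*m^2 + 4*m) = m*(m + 4)*(m^2 - 4*m + 4) = m*(m - 2)*(m + 4)*(m - 2)
(2) = (s - 2)*(s^2 - 7*s + 10) = (s - 5)*(s - 2)*(s - 2)
(3) = (p - 1)*(p^2 + 2*p - 8) = (p - 2)*(p - 1)*(p + 4)
(4) = (w + 3)*(w^2 - 4*w + 3) = (w - 1)*(w + 3)*(w - 3)
(5) = (k + 1)*(k - 2)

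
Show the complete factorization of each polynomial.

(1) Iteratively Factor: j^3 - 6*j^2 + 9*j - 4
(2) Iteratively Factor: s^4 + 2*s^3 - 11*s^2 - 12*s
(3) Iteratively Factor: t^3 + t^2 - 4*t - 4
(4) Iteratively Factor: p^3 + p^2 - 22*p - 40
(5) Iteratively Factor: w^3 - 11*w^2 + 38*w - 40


(1) = (j - 4)*(j^2 - 2*j + 1) = (j - 4)*(j - 1)*(j - 1)
(2) = (s - 3)*(s^3 + 5*s^2 + 4*s) = (s - 3)*(s + 1)*(s^2 + 4*s) = (s - 3)*(s + 1)*(s + 4)*(s)
(3) = (t - 2)*(t^2 + 3*t + 2) = (t - 2)*(t + 2)*(t + 1)
(4) = (p + 4)*(p^2 - 3*p - 10) = (p - 5)*(p + 4)*(p + 2)
(5) = (w - 4)*(w^2 - 7*w + 10) = (w - 5)*(w - 4)*(w - 2)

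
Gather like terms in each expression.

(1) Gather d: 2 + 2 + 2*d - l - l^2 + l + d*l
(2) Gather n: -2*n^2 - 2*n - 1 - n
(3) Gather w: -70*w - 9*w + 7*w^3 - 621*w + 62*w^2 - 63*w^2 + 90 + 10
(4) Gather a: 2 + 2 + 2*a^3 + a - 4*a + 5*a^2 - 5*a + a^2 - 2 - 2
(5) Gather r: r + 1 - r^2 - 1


(1) = d*(l + 2) - l^2 + 4
(2) = -2*n^2 - 3*n - 1
(3) = 7*w^3 - w^2 - 700*w + 100
(4) = 2*a^3 + 6*a^2 - 8*a
(5) = -r^2 + r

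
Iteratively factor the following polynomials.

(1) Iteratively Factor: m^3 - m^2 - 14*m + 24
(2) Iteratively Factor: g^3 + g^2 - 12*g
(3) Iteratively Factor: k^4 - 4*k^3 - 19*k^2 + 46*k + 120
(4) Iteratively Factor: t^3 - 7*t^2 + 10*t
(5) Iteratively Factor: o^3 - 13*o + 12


(1) = (m + 4)*(m^2 - 5*m + 6) = (m - 3)*(m + 4)*(m - 2)
(2) = (g)*(g^2 + g - 12) = g*(g - 3)*(g + 4)
(3) = (k + 3)*(k^3 - 7*k^2 + 2*k + 40) = (k - 5)*(k + 3)*(k^2 - 2*k - 8) = (k - 5)*(k - 4)*(k + 3)*(k + 2)
(4) = (t - 2)*(t^2 - 5*t) = (t - 5)*(t - 2)*(t)
(5) = (o + 4)*(o^2 - 4*o + 3) = (o - 1)*(o + 4)*(o - 3)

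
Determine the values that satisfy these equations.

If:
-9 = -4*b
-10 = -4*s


Then:
b = 9/4
s = 5/2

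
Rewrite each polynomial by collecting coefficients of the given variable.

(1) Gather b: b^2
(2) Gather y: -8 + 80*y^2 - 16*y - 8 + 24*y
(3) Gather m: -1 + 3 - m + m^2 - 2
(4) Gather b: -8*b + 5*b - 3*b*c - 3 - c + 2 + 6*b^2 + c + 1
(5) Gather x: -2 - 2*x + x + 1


(1) = b^2
(2) = 80*y^2 + 8*y - 16
(3) = m^2 - m
(4) = 6*b^2 + b*(-3*c - 3)
(5) = -x - 1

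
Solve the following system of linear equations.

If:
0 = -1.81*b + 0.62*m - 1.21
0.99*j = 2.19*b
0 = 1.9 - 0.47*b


Then:
b = 4.04
j = 8.94
m = 13.75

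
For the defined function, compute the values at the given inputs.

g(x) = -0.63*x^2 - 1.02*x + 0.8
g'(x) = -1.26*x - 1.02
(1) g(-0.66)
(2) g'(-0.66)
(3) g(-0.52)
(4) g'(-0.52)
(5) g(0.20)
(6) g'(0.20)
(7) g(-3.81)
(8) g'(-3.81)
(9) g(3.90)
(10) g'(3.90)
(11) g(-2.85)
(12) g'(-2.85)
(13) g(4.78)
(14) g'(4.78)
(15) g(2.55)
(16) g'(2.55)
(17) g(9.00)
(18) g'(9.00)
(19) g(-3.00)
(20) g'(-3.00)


(1) = 1.20
(2) = -0.19
(3) = 1.16
(4) = -0.36
(5) = 0.57
(6) = -1.27
(7) = -4.46
(8) = 3.78
(9) = -12.76
(10) = -5.93
(11) = -1.41
(12) = 2.57
(13) = -18.47
(14) = -7.04
(15) = -5.90
(16) = -4.23
(17) = -59.41
(18) = -12.36
(19) = -1.81
(20) = 2.76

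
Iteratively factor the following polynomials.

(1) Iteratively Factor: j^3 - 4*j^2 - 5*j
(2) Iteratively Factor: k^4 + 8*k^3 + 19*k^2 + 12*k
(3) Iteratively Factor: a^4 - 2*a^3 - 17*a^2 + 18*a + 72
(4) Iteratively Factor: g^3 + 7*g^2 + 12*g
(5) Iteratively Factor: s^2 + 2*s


(1) = (j - 5)*(j^2 + j) = (j - 5)*(j + 1)*(j)
(2) = (k)*(k^3 + 8*k^2 + 19*k + 12) = k*(k + 3)*(k^2 + 5*k + 4) = k*(k + 1)*(k + 3)*(k + 4)
(3) = (a + 3)*(a^3 - 5*a^2 - 2*a + 24) = (a - 3)*(a + 3)*(a^2 - 2*a - 8) = (a - 3)*(a + 2)*(a + 3)*(a - 4)
(4) = (g)*(g^2 + 7*g + 12) = g*(g + 3)*(g + 4)
(5) = (s + 2)*(s)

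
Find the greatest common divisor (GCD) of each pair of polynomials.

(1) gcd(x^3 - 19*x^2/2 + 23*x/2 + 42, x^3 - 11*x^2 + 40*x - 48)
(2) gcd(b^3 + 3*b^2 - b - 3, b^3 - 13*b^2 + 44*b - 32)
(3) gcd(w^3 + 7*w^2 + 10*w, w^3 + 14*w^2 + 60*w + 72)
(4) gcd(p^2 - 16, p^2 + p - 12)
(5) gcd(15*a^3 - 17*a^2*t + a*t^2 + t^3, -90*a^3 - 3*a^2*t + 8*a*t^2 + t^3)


(1) = gcd((x - 7)*(x - 4)*(x + 3/2), (x - 4)^2*(x - 3)) = x - 4
(2) = gcd((b - 1)*(b + 1)*(b + 3), (b - 8)*(b - 4)*(b - 1)) = b - 1
(3) = w + 2
(4) = gcd((p - 4)*(p + 4), (p - 3)*(p + 4)) = p + 4
(5) = gcd((-3*a + t)*(-a + t)*(5*a + t), (-3*a + t)*(5*a + t)*(6*a + t)) = -15*a^2 + 2*a*t + t^2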